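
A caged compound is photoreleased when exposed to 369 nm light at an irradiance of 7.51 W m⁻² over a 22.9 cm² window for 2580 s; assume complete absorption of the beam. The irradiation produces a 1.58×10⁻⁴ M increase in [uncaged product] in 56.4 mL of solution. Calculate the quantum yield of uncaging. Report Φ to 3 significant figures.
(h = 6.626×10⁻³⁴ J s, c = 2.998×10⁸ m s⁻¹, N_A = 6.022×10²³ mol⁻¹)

Φ = 0.0651

Product: (1.58×10⁻⁴ M)(0.0564 L) = 8.911×10⁻⁶ mol.
Photon energy at 369 nm: hc/λ = (6.626×10⁻³⁴)(2.998×10⁸)/(369×10⁻⁹) = 5.383×10⁻¹⁹ J.
Energy delivered: (7.51 W m⁻²)(22.9×10⁻⁴ m²)(2580 s) = 44.37 J.
Photons incident: 44.37 / 5.383×10⁻¹⁹ = 8.243×10¹⁹, i.e. 8.243×10¹⁹/6.022×10²³ = 1.369×10⁻⁴ mol.
Φ = 8.911×10⁻⁶ mol / 1.369×10⁻⁴ mol photons = 0.0651.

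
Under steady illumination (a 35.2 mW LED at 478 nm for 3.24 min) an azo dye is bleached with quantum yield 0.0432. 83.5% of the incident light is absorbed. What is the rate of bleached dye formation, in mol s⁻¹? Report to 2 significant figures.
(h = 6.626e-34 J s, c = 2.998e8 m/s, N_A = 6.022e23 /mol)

5.1e-9 mol s⁻¹

Photon energy at 478 nm: hc/λ = (6.626e-34)(2.998e8)/(478e-9) = 4.156e-19 J.
Energy delivered: (35.2 mW)(194.4 s) = 6.843 J.
Photons incident: 6.843 / 4.156e-19 = 1.647e19, i.e. 1.647e19/6.022e23 = 2.735e-5 mol.
Photons absorbed: 0.835 × 2.735e-5 = 2.284e-5 mol.
Product formed: 0.0432 × 2.284e-5 = 9.867e-7 mol.
Rate: 9.867e-7 / 194.4 s = 5.1e-9 mol s⁻¹.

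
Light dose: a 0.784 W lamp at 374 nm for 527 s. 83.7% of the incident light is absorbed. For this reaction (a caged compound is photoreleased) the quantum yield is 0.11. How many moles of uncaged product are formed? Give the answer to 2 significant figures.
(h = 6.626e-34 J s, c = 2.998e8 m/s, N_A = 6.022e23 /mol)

Photon energy at 374 nm: hc/λ = (6.626e-34)(2.998e8)/(374e-9) = 5.311e-19 J.
Energy delivered: (0.784 W)(527 s) = 413.2 J.
Photons incident: 413.2 / 5.311e-19 = 7.780e20, i.e. 7.780e20/6.022e23 = 0.001292 mol.
Photons absorbed: 0.837 × 0.001292 = 0.001081 mol.
Product: Φ × n_abs = 0.11 × 0.001081 = 1.189e-4 mol.

1.2e-4 mol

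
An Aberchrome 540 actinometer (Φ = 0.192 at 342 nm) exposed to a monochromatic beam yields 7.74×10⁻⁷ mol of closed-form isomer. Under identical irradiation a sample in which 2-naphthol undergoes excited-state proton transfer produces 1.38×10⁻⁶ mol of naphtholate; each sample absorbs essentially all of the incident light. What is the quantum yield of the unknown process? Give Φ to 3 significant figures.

Photons absorbed by the actinometer: 7.74×10⁻⁷ / 0.192 = 4.031×10⁻⁶ mol.
Φ(unknown) = 1.38×10⁻⁶ / 4.031×10⁻⁶ = 0.342.

Φ = 0.342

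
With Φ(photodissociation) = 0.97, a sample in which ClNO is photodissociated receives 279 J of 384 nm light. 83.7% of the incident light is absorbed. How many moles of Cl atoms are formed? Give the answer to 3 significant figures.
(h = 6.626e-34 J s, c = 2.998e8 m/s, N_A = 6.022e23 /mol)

Photon energy at 384 nm: hc/λ = (6.626e-34)(2.998e8)/(384e-9) = 5.173e-19 J.
Photons incident: 279 / 5.173e-19 = 5.393e20, i.e. 5.393e20/6.022e23 = 8.955e-4 mol.
Photons absorbed: 0.837 × 8.955e-4 = 7.495e-4 mol.
Product: Φ × n_abs = 0.97 × 7.495e-4 = 7.270e-4 mol.

7.27e-4 mol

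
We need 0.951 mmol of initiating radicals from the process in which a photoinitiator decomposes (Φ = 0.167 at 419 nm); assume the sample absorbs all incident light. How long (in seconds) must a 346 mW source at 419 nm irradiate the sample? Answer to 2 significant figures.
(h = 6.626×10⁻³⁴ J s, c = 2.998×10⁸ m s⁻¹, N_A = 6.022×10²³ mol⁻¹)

Product: 0.951 mmol = 9.51×10⁻⁴ mol.
Photons that must be absorbed: 9.51×10⁻⁴ / 0.167 = 0.005695 mol.
Photon energy: hc/λ = 4.741×10⁻¹⁹ J; per mole, 2.855×10⁵ J mol⁻¹.
Energy required: 0.005695 × 2.855×10⁵ = 1626 J.
Time: 1626 J / 0.346 W = 4700 s.

t ≈ 4700 s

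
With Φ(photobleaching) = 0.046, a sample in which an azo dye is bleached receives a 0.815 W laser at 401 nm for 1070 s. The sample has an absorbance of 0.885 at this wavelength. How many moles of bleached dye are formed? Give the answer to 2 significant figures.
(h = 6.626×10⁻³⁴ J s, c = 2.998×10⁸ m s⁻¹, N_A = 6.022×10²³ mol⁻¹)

Photon energy at 401 nm: hc/λ = (6.626×10⁻³⁴)(2.998×10⁸)/(401×10⁻⁹) = 4.954×10⁻¹⁹ J.
Energy delivered: (0.815 W)(1070 s) = 872.1 J.
Photons incident: 872.1 / 4.954×10⁻¹⁹ = 1.760×10²¹, i.e. 1.760×10²¹/6.022×10²³ = 0.002923 mol.
Fraction absorbed: 1 − 10^(−0.885) = 0.8697.
Photons absorbed: 0.8697 × 0.002923 = 0.002542 mol.
Product: Φ × n_abs = 0.046 × 0.002542 = 1.169×10⁻⁴ mol.

1.2×10⁻⁴ mol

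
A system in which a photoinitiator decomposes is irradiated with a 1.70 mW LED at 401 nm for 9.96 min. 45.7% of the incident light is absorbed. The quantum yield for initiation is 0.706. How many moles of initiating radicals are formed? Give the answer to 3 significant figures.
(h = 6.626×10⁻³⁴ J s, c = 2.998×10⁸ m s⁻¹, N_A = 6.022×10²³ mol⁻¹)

Photon energy at 401 nm: hc/λ = (6.626×10⁻³⁴)(2.998×10⁸)/(401×10⁻⁹) = 4.954×10⁻¹⁹ J.
Energy delivered: (1.70 mW)(597.6 s) = 1.016 J.
Photons incident: 1.016 / 4.954×10⁻¹⁹ = 2.051×10¹⁸, i.e. 2.051×10¹⁸/6.022×10²³ = 3.406×10⁻⁶ mol.
Photons absorbed: 0.457 × 3.406×10⁻⁶ = 1.557×10⁻⁶ mol.
Product: Φ × n_abs = 0.706 × 1.557×10⁻⁶ = 1.099×10⁻⁶ mol.

1.10×10⁻⁶ mol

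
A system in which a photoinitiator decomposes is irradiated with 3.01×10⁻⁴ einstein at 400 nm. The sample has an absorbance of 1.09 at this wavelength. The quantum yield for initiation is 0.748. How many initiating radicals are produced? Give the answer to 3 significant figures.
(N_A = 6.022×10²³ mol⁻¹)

1.25×10²⁰ initiating radicals

Fraction absorbed: 1 − 10^(−1.09) = 0.9187.
Photons absorbed: 0.9187 × 3.01×10⁻⁴ = 2.765×10⁻⁴ mol.
Product: Φ × n_abs = 0.748 × 2.765×10⁻⁴ = 2.068×10⁻⁴ mol.
As a count: 2.068×10⁻⁴ × 6.022×10²³ = 1.25×10²⁰.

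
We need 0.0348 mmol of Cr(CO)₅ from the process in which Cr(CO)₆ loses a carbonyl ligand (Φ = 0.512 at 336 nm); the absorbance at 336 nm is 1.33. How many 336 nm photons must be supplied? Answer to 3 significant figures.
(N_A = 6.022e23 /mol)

Product: 0.0348 mmol = 3.48e-5 mol.
Photons that must be absorbed: 3.48e-5 / 0.512 = 6.797e-5 mol.
Fraction absorbed: 1 − 10^(−1.33) = 0.9532.
Incident photons needed: 6.797e-5 / 0.9532 = 7.131e-5 mol.
Photon count: 7.131e-5 × 6.022e23 = 4.29e19.

4.29e19 photons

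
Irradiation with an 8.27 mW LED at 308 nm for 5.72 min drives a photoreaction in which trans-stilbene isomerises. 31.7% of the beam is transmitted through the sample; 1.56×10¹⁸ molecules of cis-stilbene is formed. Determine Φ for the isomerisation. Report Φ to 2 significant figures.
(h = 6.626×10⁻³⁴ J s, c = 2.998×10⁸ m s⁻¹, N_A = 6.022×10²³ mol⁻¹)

Product: 1.56×10¹⁸ / 6.022×10²³ = 2.591×10⁻⁶ mol.
Photon energy at 308 nm: hc/λ = (6.626×10⁻³⁴)(2.998×10⁸)/(308×10⁻⁹) = 6.450×10⁻¹⁹ J.
Energy delivered: (8.27 mW)(343.2 s) = 2.838 J.
Photons incident: 2.838 / 6.450×10⁻¹⁹ = 4.400×10¹⁸, i.e. 4.400×10¹⁸/6.022×10²³ = 7.307×10⁻⁶ mol.
Fraction absorbed: 1 − 31.7/100 = 0.6830.
Photons absorbed: 0.6830 × 7.307×10⁻⁶ = 4.991×10⁻⁶ mol.
Φ = 2.591×10⁻⁶ mol / 4.991×10⁻⁶ mol photons = 0.52.

Φ = 0.52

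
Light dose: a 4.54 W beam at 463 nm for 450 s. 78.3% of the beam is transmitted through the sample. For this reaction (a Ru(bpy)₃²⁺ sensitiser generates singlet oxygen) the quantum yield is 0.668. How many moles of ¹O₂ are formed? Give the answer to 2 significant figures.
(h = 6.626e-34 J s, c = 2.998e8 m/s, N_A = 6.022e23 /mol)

0.0011 mol

Photon energy at 463 nm: hc/λ = (6.626e-34)(2.998e8)/(463e-9) = 4.290e-19 J.
Energy delivered: (4.54 W)(450 s) = 2043 J.
Photons incident: 2043 / 4.290e-19 = 4.762e21, i.e. 4.762e21/6.022e23 = 0.007908 mol.
Fraction absorbed: 1 − 78.3/100 = 0.2170.
Photons absorbed: 0.2170 × 0.007908 = 0.001716 mol.
Product: Φ × n_abs = 0.668 × 0.001716 = 0.001146 mol.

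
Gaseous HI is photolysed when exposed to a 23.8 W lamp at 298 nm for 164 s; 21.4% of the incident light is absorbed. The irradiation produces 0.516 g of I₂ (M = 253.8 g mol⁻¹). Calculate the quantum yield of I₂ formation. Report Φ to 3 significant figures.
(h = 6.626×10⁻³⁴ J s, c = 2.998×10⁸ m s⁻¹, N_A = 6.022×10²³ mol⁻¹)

Φ = 0.977

Product: 0.516 g / 253.8 g mol⁻¹ = 0.002033 mol.
Photon energy at 298 nm: hc/λ = (6.626×10⁻³⁴)(2.998×10⁸)/(298×10⁻⁹) = 6.666×10⁻¹⁹ J.
Energy delivered: (23.8 W)(164 s) = 3903 J.
Photons incident: 3903 / 6.666×10⁻¹⁹ = 5.855×10²¹, i.e. 5.855×10²¹/6.022×10²³ = 0.009723 mol.
Photons absorbed: 0.214 × 0.009723 = 0.002081 mol.
Φ = 0.002033 mol / 0.002081 mol photons = 0.977.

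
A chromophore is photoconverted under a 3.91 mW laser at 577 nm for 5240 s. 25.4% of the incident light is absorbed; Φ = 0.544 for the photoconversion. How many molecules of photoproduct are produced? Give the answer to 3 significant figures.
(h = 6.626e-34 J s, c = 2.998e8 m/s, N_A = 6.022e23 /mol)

Photon energy at 577 nm: hc/λ = (6.626e-34)(2.998e8)/(577e-9) = 3.443e-19 J.
Energy delivered: (3.91 mW)(5240 s) = 20.49 J.
Photons incident: 20.49 / 3.443e-19 = 5.951e19, i.e. 5.951e19/6.022e23 = 9.882e-5 mol.
Photons absorbed: 0.254 × 9.882e-5 = 2.510e-5 mol.
Product: Φ × n_abs = 0.544 × 2.510e-5 = 1.365e-5 mol.
As a count: 1.365e-5 × 6.022e23 = 8.22e18.

8.22e18 molecules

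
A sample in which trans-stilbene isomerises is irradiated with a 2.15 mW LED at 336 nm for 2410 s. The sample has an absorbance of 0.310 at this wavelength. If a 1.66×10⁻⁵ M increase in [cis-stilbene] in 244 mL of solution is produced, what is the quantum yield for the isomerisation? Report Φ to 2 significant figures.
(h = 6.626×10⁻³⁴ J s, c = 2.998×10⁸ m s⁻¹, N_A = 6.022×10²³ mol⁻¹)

Product: (1.66×10⁻⁵ M)(0.244 L) = 4.050×10⁻⁶ mol.
Photon energy at 336 nm: hc/λ = (6.626×10⁻³⁴)(2.998×10⁸)/(336×10⁻⁹) = 5.912×10⁻¹⁹ J.
Energy delivered: (2.15 mW)(2410 s) = 5.182 J.
Photons incident: 5.182 / 5.912×10⁻¹⁹ = 8.765×10¹⁸, i.e. 8.765×10¹⁸/6.022×10²³ = 1.455×10⁻⁵ mol.
Fraction absorbed: 1 − 10^(−0.310) = 0.5102.
Photons absorbed: 0.5102 × 1.455×10⁻⁵ = 7.423×10⁻⁶ mol.
Φ = 4.050×10⁻⁶ mol / 7.423×10⁻⁶ mol photons = 0.55.

Φ = 0.55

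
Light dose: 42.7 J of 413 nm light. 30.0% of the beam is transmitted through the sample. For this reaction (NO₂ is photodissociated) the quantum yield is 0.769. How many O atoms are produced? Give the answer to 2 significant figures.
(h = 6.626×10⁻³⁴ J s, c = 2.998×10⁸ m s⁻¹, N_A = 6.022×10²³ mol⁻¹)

4.8×10¹⁹ atoms

Photon energy at 413 nm: hc/λ = (6.626×10⁻³⁴)(2.998×10⁸)/(413×10⁻⁹) = 4.810×10⁻¹⁹ J.
Photons incident: 42.7 / 4.810×10⁻¹⁹ = 8.877×10¹⁹, i.e. 8.877×10¹⁹/6.022×10²³ = 1.474×10⁻⁴ mol.
Fraction absorbed: 1 − 30.0/100 = 0.7000.
Photons absorbed: 0.7000 × 1.474×10⁻⁴ = 1.032×10⁻⁴ mol.
Product: Φ × n_abs = 0.769 × 1.032×10⁻⁴ = 7.936×10⁻⁵ mol.
As a count: 7.936×10⁻⁵ × 6.022×10²³ = 4.8×10¹⁹.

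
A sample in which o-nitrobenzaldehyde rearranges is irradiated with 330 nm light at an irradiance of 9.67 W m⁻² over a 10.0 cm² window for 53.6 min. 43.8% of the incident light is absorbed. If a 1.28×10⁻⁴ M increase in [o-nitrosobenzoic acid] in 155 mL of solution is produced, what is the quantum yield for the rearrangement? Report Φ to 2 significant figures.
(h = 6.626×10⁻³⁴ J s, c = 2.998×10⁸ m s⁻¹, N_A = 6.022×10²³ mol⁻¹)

Φ = 0.53

Product: (1.28×10⁻⁴ M)(0.155 L) = 1.984×10⁻⁵ mol.
Photon energy at 330 nm: hc/λ = (6.626×10⁻³⁴)(2.998×10⁸)/(330×10⁻⁹) = 6.020×10⁻¹⁹ J.
Energy delivered: (9.67 W m⁻²)(10.0×10⁻⁴ m²)(3216 s) = 31.10 J.
Photons incident: 31.10 / 6.020×10⁻¹⁹ = 5.166×10¹⁹, i.e. 5.166×10¹⁹/6.022×10²³ = 8.579×10⁻⁵ mol.
Photons absorbed: 0.438 × 8.579×10⁻⁵ = 3.758×10⁻⁵ mol.
Φ = 1.984×10⁻⁵ mol / 3.758×10⁻⁵ mol photons = 0.53.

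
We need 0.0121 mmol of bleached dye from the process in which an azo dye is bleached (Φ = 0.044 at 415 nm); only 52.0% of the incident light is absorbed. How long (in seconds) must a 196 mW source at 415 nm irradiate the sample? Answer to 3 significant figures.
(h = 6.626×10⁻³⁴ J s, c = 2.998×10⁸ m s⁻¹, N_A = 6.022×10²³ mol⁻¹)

t ≈ 778 s

Product: 0.0121 mmol = 1.21×10⁻⁵ mol.
Photons that must be absorbed: 1.21×10⁻⁵ / 0.044 = 2.750×10⁻⁴ mol.
Incident photons needed: 2.750×10⁻⁴ / 0.520 = 5.288×10⁻⁴ mol.
Photon energy: hc/λ = 4.787×10⁻¹⁹ J; per mole, 2.883×10⁵ J mol⁻¹.
Energy required: 5.288×10⁻⁴ × 2.883×10⁵ = 152.5 J.
Time: 152.5 J / 0.196 W = 778 s.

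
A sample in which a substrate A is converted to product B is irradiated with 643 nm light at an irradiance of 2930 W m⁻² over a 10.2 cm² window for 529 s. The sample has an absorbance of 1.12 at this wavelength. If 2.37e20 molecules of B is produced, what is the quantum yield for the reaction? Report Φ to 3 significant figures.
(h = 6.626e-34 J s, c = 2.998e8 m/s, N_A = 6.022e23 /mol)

Product: 2.37e20 / 6.022e23 = 3.936e-4 mol.
Photon energy at 643 nm: hc/λ = (6.626e-34)(2.998e8)/(643e-9) = 3.089e-19 J.
Energy delivered: (2930 W m⁻²)(10.2e-4 m²)(529 s) = 1581 J.
Photons incident: 1581 / 3.089e-19 = 5.118e21, i.e. 5.118e21/6.022e23 = 0.008499 mol.
Fraction absorbed: 1 − 10^(−1.12) = 0.9241.
Photons absorbed: 0.9241 × 0.008499 = 0.007854 mol.
Φ = 3.936e-4 mol / 0.007854 mol photons = 0.0501.

Φ = 0.0501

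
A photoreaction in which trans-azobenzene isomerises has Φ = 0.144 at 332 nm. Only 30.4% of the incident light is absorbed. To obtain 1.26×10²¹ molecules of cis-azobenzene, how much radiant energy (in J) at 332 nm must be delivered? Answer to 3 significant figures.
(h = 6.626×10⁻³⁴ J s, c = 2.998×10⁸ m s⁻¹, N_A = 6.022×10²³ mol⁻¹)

1.72×10⁴ J

Product: 1.26×10²¹ / 6.022×10²³ = 0.002092 mol.
Photons that must be absorbed: 0.002092 / 0.144 = 0.01453 mol.
Incident photons needed: 0.01453 / 0.304 = 0.04780 mol.
Photon energy: hc/λ = 5.983×10⁻¹⁹ J; per mole, 3.603×10⁵ J mol⁻¹.
Energy required: 0.04780 × 3.603×10⁵ = 1.72×10⁴ J.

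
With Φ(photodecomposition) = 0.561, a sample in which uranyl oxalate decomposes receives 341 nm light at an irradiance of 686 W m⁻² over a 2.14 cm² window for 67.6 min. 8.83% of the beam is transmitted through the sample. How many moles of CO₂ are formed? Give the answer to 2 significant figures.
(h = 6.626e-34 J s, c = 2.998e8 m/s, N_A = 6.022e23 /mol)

8.7e-4 mol

Photon energy at 341 nm: hc/λ = (6.626e-34)(2.998e8)/(341e-9) = 5.825e-19 J.
Energy delivered: (686 W m⁻²)(2.14e-4 m²)(4056 s) = 595.4 J.
Photons incident: 595.4 / 5.825e-19 = 1.022e21, i.e. 1.022e21/6.022e23 = 0.001697 mol.
Fraction absorbed: 1 − 8.83/100 = 0.9117.
Photons absorbed: 0.9117 × 0.001697 = 0.001547 mol.
Product: Φ × n_abs = 0.561 × 0.001547 = 8.679e-4 mol.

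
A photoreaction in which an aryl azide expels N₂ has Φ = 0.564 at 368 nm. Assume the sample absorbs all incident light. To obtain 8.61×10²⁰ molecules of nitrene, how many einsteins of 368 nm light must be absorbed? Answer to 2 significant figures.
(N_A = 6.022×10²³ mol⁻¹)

Product: 8.61×10²⁰ / 6.022×10²³ = 0.001430 mol.
Photons that must be absorbed: 0.001430 / 0.564 = 0.002535 mol.

0.0025 einstein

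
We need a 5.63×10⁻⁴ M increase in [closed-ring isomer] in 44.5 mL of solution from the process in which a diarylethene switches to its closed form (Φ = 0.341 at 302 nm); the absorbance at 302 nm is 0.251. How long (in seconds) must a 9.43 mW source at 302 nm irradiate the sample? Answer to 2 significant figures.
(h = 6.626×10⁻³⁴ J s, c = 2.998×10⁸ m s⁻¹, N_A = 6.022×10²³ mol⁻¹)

t ≈ 7000 s

Product: (5.63×10⁻⁴ M)(0.0445 L) = 2.505×10⁻⁵ mol.
Photons that must be absorbed: 2.505×10⁻⁵ / 0.341 = 7.346×10⁻⁵ mol.
Fraction absorbed: 1 − 10^(−0.251) = 0.4390.
Incident photons needed: 7.346×10⁻⁵ / 0.4390 = 1.673×10⁻⁴ mol.
Photon energy: hc/λ = 6.578×10⁻¹⁹ J; per mole, 3.961×10⁵ J mol⁻¹.
Energy required: 1.673×10⁻⁴ × 3.961×10⁵ = 66.27 J.
Time: 66.27 J / 0.00943 W = 7000 s.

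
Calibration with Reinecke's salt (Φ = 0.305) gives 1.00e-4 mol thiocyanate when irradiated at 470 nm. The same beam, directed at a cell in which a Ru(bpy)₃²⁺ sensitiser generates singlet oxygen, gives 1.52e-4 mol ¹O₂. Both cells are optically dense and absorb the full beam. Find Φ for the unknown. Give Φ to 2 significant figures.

Photons absorbed by the actinometer: 1.00e-4 / 0.305 = 3.279e-4 mol.
Φ(unknown) = 1.52e-4 / 3.279e-4 = 0.46.

Φ = 0.46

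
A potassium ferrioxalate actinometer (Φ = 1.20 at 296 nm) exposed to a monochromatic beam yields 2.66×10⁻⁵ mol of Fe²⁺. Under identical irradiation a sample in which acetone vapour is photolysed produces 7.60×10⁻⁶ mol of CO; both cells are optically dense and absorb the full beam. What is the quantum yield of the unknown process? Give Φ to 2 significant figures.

Photons absorbed by the actinometer: 2.66×10⁻⁵ / 1.20 = 2.217×10⁻⁵ mol.
Φ(unknown) = 7.60×10⁻⁶ / 2.217×10⁻⁵ = 0.34.

Φ = 0.34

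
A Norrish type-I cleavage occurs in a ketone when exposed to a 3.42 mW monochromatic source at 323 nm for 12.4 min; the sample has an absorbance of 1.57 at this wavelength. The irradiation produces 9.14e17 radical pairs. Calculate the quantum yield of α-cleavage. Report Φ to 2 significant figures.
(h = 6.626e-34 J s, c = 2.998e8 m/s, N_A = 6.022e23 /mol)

Φ = 0.23

Product: 9.14e17 / 6.022e23 = 1.518e-6 mol.
Photon energy at 323 nm: hc/λ = (6.626e-34)(2.998e8)/(323e-9) = 6.150e-19 J.
Energy delivered: (3.42 mW)(744 s) = 2.544 J.
Photons incident: 2.544 / 6.150e-19 = 4.137e18, i.e. 4.137e18/6.022e23 = 6.870e-6 mol.
Fraction absorbed: 1 − 10^(−1.57) = 0.9731.
Photons absorbed: 0.9731 × 6.870e-6 = 6.685e-6 mol.
Φ = 1.518e-6 mol / 6.685e-6 mol photons = 0.23.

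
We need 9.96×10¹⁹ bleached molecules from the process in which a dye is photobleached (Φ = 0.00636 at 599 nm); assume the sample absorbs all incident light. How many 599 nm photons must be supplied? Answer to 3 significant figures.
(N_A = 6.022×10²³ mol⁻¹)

Product: 9.96×10¹⁹ / 6.022×10²³ = 1.654×10⁻⁴ mol.
Photons that must be absorbed: 1.654×10⁻⁴ / 0.00636 = 0.02601 mol.
Photon count: 0.02601 × 6.022×10²³ = 1.57×10²².

1.57×10²² photons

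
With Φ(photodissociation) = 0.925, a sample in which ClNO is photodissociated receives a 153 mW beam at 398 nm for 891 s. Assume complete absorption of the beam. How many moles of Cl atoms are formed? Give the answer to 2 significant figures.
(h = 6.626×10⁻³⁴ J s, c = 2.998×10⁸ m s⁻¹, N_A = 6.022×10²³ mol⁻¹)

4.2×10⁻⁴ mol

Photon energy at 398 nm: hc/λ = (6.626×10⁻³⁴)(2.998×10⁸)/(398×10⁻⁹) = 4.991×10⁻¹⁹ J.
Energy delivered: (153 mW)(891 s) = 136.3 J.
Photons incident: 136.3 / 4.991×10⁻¹⁹ = 2.731×10²⁰, i.e. 2.731×10²⁰/6.022×10²³ = 4.535×10⁻⁴ mol.
Product: Φ × n_abs = 0.925 × 4.535×10⁻⁴ = 4.195×10⁻⁴ mol.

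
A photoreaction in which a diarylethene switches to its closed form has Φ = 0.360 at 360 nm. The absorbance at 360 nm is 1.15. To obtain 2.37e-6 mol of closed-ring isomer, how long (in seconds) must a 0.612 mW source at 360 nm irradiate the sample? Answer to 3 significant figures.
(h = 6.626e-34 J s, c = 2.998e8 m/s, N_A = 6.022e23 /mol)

Photons that must be absorbed: 2.37e-6 / 0.360 = 6.583e-6 mol.
Fraction absorbed: 1 − 10^(−1.15) = 0.9292.
Incident photons needed: 6.583e-6 / 0.9292 = 7.085e-6 mol.
Photon energy: hc/λ = 5.518e-19 J; per mole, 3.323e5 J mol⁻¹.
Energy required: 7.085e-6 × 3.323e5 = 2.354 J.
Time: 2.354 J / 0.000612 W = 3850 s.

t ≈ 3850 s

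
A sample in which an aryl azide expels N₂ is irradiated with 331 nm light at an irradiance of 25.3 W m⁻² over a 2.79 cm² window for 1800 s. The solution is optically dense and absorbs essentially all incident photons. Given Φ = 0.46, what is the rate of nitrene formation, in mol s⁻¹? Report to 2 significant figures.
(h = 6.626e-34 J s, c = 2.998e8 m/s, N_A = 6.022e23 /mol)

9.0e-9 mol s⁻¹

Photon energy at 331 nm: hc/λ = (6.626e-34)(2.998e8)/(331e-9) = 6.001e-19 J.
Energy delivered: (25.3 W m⁻²)(2.79e-4 m²)(1800 s) = 12.71 J.
Photons incident: 12.71 / 6.001e-19 = 2.118e19, i.e. 2.118e19/6.022e23 = 3.517e-5 mol.
Product formed: 0.46 × 3.517e-5 = 1.618e-5 mol.
Rate: 1.618e-5 / 1800 s = 9.0e-9 mol s⁻¹.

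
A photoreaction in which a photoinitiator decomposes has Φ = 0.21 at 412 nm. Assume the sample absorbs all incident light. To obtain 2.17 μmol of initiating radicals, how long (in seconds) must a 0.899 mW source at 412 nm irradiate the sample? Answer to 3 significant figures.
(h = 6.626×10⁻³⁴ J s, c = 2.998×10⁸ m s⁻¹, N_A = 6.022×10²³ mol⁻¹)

Product: 2.17 μmol = 2.17×10⁻⁶ mol.
Photons that must be absorbed: 2.17×10⁻⁶ / 0.21 = 1.033×10⁻⁵ mol.
Photon energy: hc/λ = 4.822×10⁻¹⁹ J; per mole, 2.904×10⁵ J mol⁻¹.
Energy required: 1.033×10⁻⁵ × 2.904×10⁵ = 3.000 J.
Time: 3.000 J / 0.000899 W = 3340 s.

t ≈ 3340 s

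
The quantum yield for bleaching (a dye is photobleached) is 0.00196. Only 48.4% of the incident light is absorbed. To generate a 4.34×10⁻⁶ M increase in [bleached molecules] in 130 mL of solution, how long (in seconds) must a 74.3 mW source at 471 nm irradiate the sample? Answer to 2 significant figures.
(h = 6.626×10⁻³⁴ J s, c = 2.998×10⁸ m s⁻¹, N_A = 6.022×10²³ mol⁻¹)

t ≈ 2000 s

Product: (4.34×10⁻⁶ M)(0.13 L) = 5.642×10⁻⁷ mol.
Photons that must be absorbed: 5.642×10⁻⁷ / 0.00196 = 2.879×10⁻⁴ mol.
Incident photons needed: 2.879×10⁻⁴ / 0.484 = 5.948×10⁻⁴ mol.
Photon energy: hc/λ = 4.218×10⁻¹⁹ J; per mole, 2.540×10⁵ J mol⁻¹.
Energy required: 5.948×10⁻⁴ × 2.540×10⁵ = 151.1 J.
Time: 151.1 J / 0.0743 W = 2000 s.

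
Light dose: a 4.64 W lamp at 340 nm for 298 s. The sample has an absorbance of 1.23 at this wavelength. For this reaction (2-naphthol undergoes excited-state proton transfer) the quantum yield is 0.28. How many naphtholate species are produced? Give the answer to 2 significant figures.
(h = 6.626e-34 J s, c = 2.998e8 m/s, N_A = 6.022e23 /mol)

6.2e20 species

Photon energy at 340 nm: hc/λ = (6.626e-34)(2.998e8)/(340e-9) = 5.843e-19 J.
Energy delivered: (4.64 W)(298 s) = 1383 J.
Photons incident: 1383 / 5.843e-19 = 2.367e21, i.e. 2.367e21/6.022e23 = 0.003931 mol.
Fraction absorbed: 1 − 10^(−1.23) = 0.9411.
Photons absorbed: 0.9411 × 0.003931 = 0.003699 mol.
Product: Φ × n_abs = 0.28 × 0.003699 = 0.001036 mol.
As a count: 0.001036 × 6.022e23 = 6.2e20.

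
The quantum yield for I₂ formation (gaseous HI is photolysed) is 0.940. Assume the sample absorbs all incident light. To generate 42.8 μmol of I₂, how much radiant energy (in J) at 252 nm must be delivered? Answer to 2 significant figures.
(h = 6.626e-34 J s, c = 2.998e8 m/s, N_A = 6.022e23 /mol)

22 J

Product: 42.8 μmol = 4.28e-5 mol.
Photons that must be absorbed: 4.28e-5 / 0.940 = 4.553e-5 mol.
Photon energy: hc/λ = 7.883e-19 J; per mole, 4.747e5 J mol⁻¹.
Energy required: 4.553e-5 × 4.747e5 = 22 J.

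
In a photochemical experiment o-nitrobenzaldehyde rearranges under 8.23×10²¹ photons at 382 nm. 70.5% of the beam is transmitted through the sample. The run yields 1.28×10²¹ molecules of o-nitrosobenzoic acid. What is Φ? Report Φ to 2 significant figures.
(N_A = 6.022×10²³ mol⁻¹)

Φ = 0.53

Product: 1.28×10²¹ / 6.022×10²³ = 0.002126 mol.
Moles of photons: 8.23×10²¹ / 6.022×10²³ = 0.01367 mol.
Fraction absorbed: 1 − 70.5/100 = 0.2950.
Photons absorbed: 0.2950 × 0.01367 = 0.004033 mol.
Φ = 0.002126 mol / 0.004033 mol photons = 0.53.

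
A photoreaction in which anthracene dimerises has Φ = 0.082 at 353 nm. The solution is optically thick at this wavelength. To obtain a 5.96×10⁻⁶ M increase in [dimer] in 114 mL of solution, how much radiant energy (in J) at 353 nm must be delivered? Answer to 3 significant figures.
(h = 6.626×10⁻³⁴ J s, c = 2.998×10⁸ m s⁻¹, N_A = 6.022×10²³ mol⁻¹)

Product: (5.96×10⁻⁶ M)(0.114 L) = 6.794×10⁻⁷ mol.
Photons that must be absorbed: 6.794×10⁻⁷ / 0.082 = 8.285×10⁻⁶ mol.
Photon energy: hc/λ = 5.627×10⁻¹⁹ J; per mole, 3.389×10⁵ J mol⁻¹.
Energy required: 8.285×10⁻⁶ × 3.389×10⁵ = 2.81 J.

2.81 J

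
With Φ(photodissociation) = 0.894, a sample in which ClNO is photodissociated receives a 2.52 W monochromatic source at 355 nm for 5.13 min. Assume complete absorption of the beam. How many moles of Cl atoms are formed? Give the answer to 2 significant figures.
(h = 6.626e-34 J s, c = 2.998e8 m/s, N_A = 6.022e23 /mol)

Photon energy at 355 nm: hc/λ = (6.626e-34)(2.998e8)/(355e-9) = 5.596e-19 J.
Energy delivered: (2.52 W)(307.8 s) = 775.7 J.
Photons incident: 775.7 / 5.596e-19 = 1.386e21, i.e. 1.386e21/6.022e23 = 0.002302 mol.
Product: Φ × n_abs = 0.894 × 0.002302 = 0.002058 mol.

0.0021 mol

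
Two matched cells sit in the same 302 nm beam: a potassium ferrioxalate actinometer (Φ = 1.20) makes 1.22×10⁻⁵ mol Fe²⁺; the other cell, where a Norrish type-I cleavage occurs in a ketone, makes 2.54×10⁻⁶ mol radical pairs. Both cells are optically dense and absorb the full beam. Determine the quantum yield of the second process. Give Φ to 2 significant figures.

Φ = 0.25

Photons absorbed by the actinometer: 1.22×10⁻⁵ / 1.20 = 1.017×10⁻⁵ mol.
Φ(unknown) = 2.54×10⁻⁶ / 1.017×10⁻⁵ = 0.25.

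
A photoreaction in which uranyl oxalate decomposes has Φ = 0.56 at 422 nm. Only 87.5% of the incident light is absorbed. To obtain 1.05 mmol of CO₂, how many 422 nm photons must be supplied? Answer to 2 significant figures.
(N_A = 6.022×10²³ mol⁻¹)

1.3×10²¹ photons

Product: 1.05 mmol = 0.00105 mol.
Photons that must be absorbed: 0.00105 / 0.56 = 0.001875 mol.
Incident photons needed: 0.001875 / 0.875 = 0.002143 mol.
Photon count: 0.002143 × 6.022×10²³ = 1.3×10²¹.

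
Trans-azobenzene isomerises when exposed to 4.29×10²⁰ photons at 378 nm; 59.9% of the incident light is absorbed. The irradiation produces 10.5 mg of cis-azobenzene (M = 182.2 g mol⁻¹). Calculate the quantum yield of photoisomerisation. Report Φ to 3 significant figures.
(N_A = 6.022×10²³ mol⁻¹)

Φ = 0.135

Product: 10.5 mg / 182.2 g mol⁻¹ = 5.763×10⁻⁵ mol.
Moles of photons: 4.29×10²⁰ / 6.022×10²³ = 7.124×10⁻⁴ mol.
Photons absorbed: 0.599 × 7.124×10⁻⁴ = 4.267×10⁻⁴ mol.
Φ = 5.763×10⁻⁵ mol / 4.267×10⁻⁴ mol photons = 0.135.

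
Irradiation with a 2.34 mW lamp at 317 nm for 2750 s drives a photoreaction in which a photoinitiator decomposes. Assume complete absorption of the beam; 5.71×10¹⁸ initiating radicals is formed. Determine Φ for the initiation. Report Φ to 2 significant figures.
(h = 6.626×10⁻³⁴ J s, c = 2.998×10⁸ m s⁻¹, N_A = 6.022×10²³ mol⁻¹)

Product: 5.71×10¹⁸ / 6.022×10²³ = 9.482×10⁻⁶ mol.
Photon energy at 317 nm: hc/λ = (6.626×10⁻³⁴)(2.998×10⁸)/(317×10⁻⁹) = 6.266×10⁻¹⁹ J.
Energy delivered: (2.34 mW)(2750 s) = 6.435 J.
Photons incident: 6.435 / 6.266×10⁻¹⁹ = 1.027×10¹⁹, i.e. 1.027×10¹⁹/6.022×10²³ = 1.705×10⁻⁵ mol.
Φ = 9.482×10⁻⁶ mol / 1.705×10⁻⁵ mol photons = 0.56.

Φ = 0.56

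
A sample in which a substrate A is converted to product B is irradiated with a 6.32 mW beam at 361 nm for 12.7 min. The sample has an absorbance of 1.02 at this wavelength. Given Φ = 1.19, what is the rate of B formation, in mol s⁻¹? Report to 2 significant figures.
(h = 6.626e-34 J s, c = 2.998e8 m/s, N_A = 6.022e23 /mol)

2.1e-8 mol s⁻¹

Photon energy at 361 nm: hc/λ = (6.626e-34)(2.998e8)/(361e-9) = 5.503e-19 J.
Energy delivered: (6.32 mW)(762 s) = 4.816 J.
Photons incident: 4.816 / 5.503e-19 = 8.752e18, i.e. 8.752e18/6.022e23 = 1.453e-5 mol.
Fraction absorbed: 1 − 10^(−1.02) = 0.9045.
Photons absorbed: 0.9045 × 1.453e-5 = 1.314e-5 mol.
Product formed: 1.19 × 1.314e-5 = 1.564e-5 mol.
Rate: 1.564e-5 / 762 s = 2.1e-8 mol s⁻¹.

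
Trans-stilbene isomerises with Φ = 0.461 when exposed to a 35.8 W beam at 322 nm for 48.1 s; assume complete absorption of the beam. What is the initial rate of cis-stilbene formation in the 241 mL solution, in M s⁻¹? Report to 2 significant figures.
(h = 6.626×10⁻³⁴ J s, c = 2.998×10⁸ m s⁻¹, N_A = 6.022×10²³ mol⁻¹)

Photon energy at 322 nm: hc/λ = (6.626×10⁻³⁴)(2.998×10⁸)/(322×10⁻⁹) = 6.169×10⁻¹⁹ J.
Energy delivered: (35.8 W)(48.1 s) = 1722 J.
Photons incident: 1722 / 6.169×10⁻¹⁹ = 2.791×10²¹, i.e. 2.791×10²¹/6.022×10²³ = 0.004635 mol.
Product formed: 0.461 × 0.004635 = 0.002137 mol.
Rate: 0.002137 mol / (48.1 s × 0.241 L) = 1.8×10⁻⁴ M s⁻¹.

1.8×10⁻⁴ M s⁻¹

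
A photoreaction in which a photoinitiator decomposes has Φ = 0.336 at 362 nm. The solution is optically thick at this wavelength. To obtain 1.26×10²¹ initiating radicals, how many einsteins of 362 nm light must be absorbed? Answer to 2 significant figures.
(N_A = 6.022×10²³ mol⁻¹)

0.0062 einstein

Product: 1.26×10²¹ / 6.022×10²³ = 0.002092 mol.
Photons that must be absorbed: 0.002092 / 0.336 = 0.006226 mol.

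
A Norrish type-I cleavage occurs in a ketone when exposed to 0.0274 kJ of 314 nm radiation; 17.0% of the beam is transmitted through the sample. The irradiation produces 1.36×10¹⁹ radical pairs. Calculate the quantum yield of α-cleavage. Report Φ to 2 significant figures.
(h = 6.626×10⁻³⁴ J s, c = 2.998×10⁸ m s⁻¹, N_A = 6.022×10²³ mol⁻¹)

Product: 1.36×10¹⁹ / 6.022×10²³ = 2.258×10⁻⁵ mol.
Photon energy at 314 nm: hc/λ = (6.626×10⁻³⁴)(2.998×10⁸)/(314×10⁻⁹) = 6.326×10⁻¹⁹ J.
Incident energy: 0.0274 kJ = 27.4 J.
Photons incident: 27.4 / 6.326×10⁻¹⁹ = 4.331×10¹⁹, i.e. 4.331×10¹⁹/6.022×10²³ = 7.192×10⁻⁵ mol.
Fraction absorbed: 1 − 17.0/100 = 0.8300.
Photons absorbed: 0.8300 × 7.192×10⁻⁵ = 5.969×10⁻⁵ mol.
Φ = 2.258×10⁻⁵ mol / 5.969×10⁻⁵ mol photons = 0.38.

Φ = 0.38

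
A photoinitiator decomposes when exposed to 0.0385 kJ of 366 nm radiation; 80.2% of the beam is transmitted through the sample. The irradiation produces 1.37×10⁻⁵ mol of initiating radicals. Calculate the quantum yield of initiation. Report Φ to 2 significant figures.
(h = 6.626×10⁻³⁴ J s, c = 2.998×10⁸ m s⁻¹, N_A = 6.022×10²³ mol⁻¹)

Photon energy at 366 nm: hc/λ = (6.626×10⁻³⁴)(2.998×10⁸)/(366×10⁻⁹) = 5.428×10⁻¹⁹ J.
Incident energy: 0.0385 kJ = 38.5 J.
Photons incident: 38.5 / 5.428×10⁻¹⁹ = 7.093×10¹⁹, i.e. 7.093×10¹⁹/6.022×10²³ = 1.178×10⁻⁴ mol.
Fraction absorbed: 1 − 80.2/100 = 0.1980.
Photons absorbed: 0.1980 × 1.178×10⁻⁴ = 2.332×10⁻⁵ mol.
Φ = 1.37×10⁻⁵ mol / 2.332×10⁻⁵ mol photons = 0.59.

Φ = 0.59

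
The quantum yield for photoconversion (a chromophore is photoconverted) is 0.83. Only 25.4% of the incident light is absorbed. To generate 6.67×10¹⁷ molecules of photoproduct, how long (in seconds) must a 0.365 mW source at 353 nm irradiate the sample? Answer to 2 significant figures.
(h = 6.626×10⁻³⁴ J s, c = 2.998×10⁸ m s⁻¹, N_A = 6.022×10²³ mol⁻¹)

t ≈ 4900 s

Product: 6.67×10¹⁷ / 6.022×10²³ = 1.108×10⁻⁶ mol.
Photons that must be absorbed: 1.108×10⁻⁶ / 0.83 = 1.335×10⁻⁶ mol.
Incident photons needed: 1.335×10⁻⁶ / 0.254 = 5.256×10⁻⁶ mol.
Photon energy: hc/λ = 5.627×10⁻¹⁹ J; per mole, 3.389×10⁵ J mol⁻¹.
Energy required: 5.256×10⁻⁶ × 3.389×10⁵ = 1.781 J.
Time: 1.781 J / 0.000365 W = 4900 s.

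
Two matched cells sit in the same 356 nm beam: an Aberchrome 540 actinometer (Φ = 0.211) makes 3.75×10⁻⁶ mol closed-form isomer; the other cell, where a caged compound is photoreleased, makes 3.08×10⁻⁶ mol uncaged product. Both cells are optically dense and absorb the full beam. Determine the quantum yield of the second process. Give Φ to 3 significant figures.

Φ = 0.173

Photons absorbed by the actinometer: 3.75×10⁻⁶ / 0.211 = 1.777×10⁻⁵ mol.
Φ(unknown) = 3.08×10⁻⁶ / 1.777×10⁻⁵ = 0.173.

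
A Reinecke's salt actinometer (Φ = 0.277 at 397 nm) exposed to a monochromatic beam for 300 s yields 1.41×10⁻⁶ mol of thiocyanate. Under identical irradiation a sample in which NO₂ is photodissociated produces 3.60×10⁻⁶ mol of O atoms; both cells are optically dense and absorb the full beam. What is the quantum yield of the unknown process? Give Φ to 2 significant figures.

Φ = 0.71

Photons absorbed by the actinometer: 1.41×10⁻⁶ / 0.277 = 5.090×10⁻⁶ mol.
Φ(unknown) = 3.60×10⁻⁶ / 5.090×10⁻⁶ = 0.71.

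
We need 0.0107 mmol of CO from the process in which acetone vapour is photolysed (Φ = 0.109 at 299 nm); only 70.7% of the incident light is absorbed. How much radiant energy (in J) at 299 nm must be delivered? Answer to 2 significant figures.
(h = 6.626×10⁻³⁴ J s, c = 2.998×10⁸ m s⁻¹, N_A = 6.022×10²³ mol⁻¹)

56 J

Product: 0.0107 mmol = 1.07×10⁻⁵ mol.
Photons that must be absorbed: 1.07×10⁻⁵ / 0.109 = 9.817×10⁻⁵ mol.
Incident photons needed: 9.817×10⁻⁵ / 0.707 = 1.389×10⁻⁴ mol.
Photon energy: hc/λ = 6.644×10⁻¹⁹ J; per mole, 4.001×10⁵ J mol⁻¹.
Energy required: 1.389×10⁻⁴ × 4.001×10⁵ = 56 J.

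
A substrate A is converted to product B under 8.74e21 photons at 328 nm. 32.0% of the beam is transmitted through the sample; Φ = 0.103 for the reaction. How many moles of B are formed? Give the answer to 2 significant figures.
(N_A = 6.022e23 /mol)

Moles of photons: 8.74e21 / 6.022e23 = 0.01451 mol.
Fraction absorbed: 1 − 32.0/100 = 0.6800.
Photons absorbed: 0.6800 × 0.01451 = 0.009867 mol.
Product: Φ × n_abs = 0.103 × 0.009867 = 0.001016 mol.

0.0010 mol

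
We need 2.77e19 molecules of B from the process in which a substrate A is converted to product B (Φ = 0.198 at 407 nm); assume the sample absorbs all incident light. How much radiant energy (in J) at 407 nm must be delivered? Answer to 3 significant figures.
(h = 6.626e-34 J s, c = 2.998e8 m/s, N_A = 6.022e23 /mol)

68.3 J

Product: 2.77e19 / 6.022e23 = 4.600e-5 mol.
Photons that must be absorbed: 4.600e-5 / 0.198 = 2.323e-4 mol.
Photon energy: hc/λ = 4.881e-19 J; per mole, 2.939e5 J mol⁻¹.
Energy required: 2.323e-4 × 2.939e5 = 68.3 J.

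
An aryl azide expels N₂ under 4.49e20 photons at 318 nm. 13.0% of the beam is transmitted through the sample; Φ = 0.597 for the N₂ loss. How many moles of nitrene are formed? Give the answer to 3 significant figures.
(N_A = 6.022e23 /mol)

3.87e-4 mol

Moles of photons: 4.49e20 / 6.022e23 = 7.456e-4 mol.
Fraction absorbed: 1 − 13.0/100 = 0.8700.
Photons absorbed: 0.8700 × 7.456e-4 = 6.487e-4 mol.
Product: Φ × n_abs = 0.597 × 6.487e-4 = 3.873e-4 mol.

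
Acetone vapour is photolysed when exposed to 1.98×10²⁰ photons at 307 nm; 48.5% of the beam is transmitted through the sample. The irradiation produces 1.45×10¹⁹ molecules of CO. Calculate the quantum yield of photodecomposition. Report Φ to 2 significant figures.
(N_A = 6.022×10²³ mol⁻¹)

Product: 1.45×10¹⁹ / 6.022×10²³ = 2.408×10⁻⁵ mol.
Moles of photons: 1.98×10²⁰ / 6.022×10²³ = 3.288×10⁻⁴ mol.
Fraction absorbed: 1 − 48.5/100 = 0.5150.
Photons absorbed: 0.5150 × 3.288×10⁻⁴ = 1.693×10⁻⁴ mol.
Φ = 2.408×10⁻⁵ mol / 1.693×10⁻⁴ mol photons = 0.14.

Φ = 0.14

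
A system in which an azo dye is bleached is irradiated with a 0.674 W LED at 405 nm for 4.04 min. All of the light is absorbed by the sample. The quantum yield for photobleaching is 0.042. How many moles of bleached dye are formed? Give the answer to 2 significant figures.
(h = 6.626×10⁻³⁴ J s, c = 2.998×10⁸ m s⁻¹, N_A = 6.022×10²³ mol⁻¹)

Photon energy at 405 nm: hc/λ = (6.626×10⁻³⁴)(2.998×10⁸)/(405×10⁻⁹) = 4.905×10⁻¹⁹ J.
Energy delivered: (0.674 W)(242.4 s) = 163.4 J.
Photons incident: 163.4 / 4.905×10⁻¹⁹ = 3.331×10²⁰, i.e. 3.331×10²⁰/6.022×10²³ = 5.531×10⁻⁴ mol.
Product: Φ × n_abs = 0.042 × 5.531×10⁻⁴ = 2.323×10⁻⁵ mol.

2.3×10⁻⁵ mol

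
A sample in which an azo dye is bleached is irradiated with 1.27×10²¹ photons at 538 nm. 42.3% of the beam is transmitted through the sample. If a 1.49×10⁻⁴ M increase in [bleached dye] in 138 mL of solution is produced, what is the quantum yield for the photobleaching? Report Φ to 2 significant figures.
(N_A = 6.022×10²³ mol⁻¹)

Product: (1.49×10⁻⁴ M)(0.138 L) = 2.056×10⁻⁵ mol.
Moles of photons: 1.27×10²¹ / 6.022×10²³ = 0.002109 mol.
Fraction absorbed: 1 − 42.3/100 = 0.5770.
Photons absorbed: 0.5770 × 0.002109 = 0.001217 mol.
Φ = 2.056×10⁻⁵ mol / 0.001217 mol photons = 0.017.

Φ = 0.017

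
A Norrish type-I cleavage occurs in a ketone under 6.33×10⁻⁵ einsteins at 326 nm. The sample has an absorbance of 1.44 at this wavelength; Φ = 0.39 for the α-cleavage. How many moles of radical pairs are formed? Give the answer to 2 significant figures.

Fraction absorbed: 1 − 10^(−1.44) = 0.9637.
Photons absorbed: 0.9637 × 6.33×10⁻⁵ = 6.100×10⁻⁵ mol.
Product: Φ × n_abs = 0.39 × 6.100×10⁻⁵ = 2.379×10⁻⁵ mol.

2.4×10⁻⁵ mol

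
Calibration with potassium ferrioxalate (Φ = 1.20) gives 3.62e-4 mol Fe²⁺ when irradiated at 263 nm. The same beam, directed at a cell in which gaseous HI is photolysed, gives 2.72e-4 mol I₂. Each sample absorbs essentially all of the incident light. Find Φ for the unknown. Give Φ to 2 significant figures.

Φ = 0.90

Photons absorbed by the actinometer: 3.62e-4 / 1.20 = 3.017e-4 mol.
Φ(unknown) = 2.72e-4 / 3.017e-4 = 0.90.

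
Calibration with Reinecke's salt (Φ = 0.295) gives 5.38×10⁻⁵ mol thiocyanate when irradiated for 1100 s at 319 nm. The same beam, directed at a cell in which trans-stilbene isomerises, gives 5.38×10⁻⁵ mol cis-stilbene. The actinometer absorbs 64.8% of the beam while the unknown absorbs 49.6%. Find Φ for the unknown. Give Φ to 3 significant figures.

Photons absorbed by the actinometer: 5.38×10⁻⁵ / 0.295 = 1.824×10⁻⁴ mol.
Incident flux: 1.824×10⁻⁴ / 0.648 = 2.815×10⁻⁴ einstein.
Absorbed by unknown: 0.496 × 2.815×10⁻⁴ = 1.396×10⁻⁴ mol.
Φ(unknown) = 5.38×10⁻⁵ / 1.396×10⁻⁴ = 0.385.

Φ = 0.385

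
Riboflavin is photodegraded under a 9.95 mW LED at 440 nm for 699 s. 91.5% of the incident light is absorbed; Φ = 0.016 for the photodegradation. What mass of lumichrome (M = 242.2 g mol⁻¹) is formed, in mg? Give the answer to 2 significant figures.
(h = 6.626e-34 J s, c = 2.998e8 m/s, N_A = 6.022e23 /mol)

Photon energy at 440 nm: hc/λ = (6.626e-34)(2.998e8)/(440e-9) = 4.515e-19 J.
Energy delivered: (9.95 mW)(699 s) = 6.955 J.
Photons incident: 6.955 / 4.515e-19 = 1.540e19, i.e. 1.540e19/6.022e23 = 2.557e-5 mol.
Photons absorbed: 0.915 × 2.557e-5 = 2.340e-5 mol.
Product: Φ × n_abs = 0.016 × 2.340e-5 = 3.744e-7 mol.
Mass: 3.744e-7 × 242.2 = 9.068e-5 g = 0.091 mg.

0.091 mg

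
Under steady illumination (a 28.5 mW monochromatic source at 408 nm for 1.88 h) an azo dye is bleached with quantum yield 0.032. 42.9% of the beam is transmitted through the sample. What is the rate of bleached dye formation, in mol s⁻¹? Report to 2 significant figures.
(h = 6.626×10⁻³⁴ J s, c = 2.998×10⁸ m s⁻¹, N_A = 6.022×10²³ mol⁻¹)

Photon energy at 408 nm: hc/λ = (6.626×10⁻³⁴)(2.998×10⁸)/(408×10⁻⁹) = 4.869×10⁻¹⁹ J.
Energy delivered: (28.5 mW)(6768 s) = 192.9 J.
Photons incident: 192.9 / 4.869×10⁻¹⁹ = 3.962×10²⁰, i.e. 3.962×10²⁰/6.022×10²³ = 6.579×10⁻⁴ mol.
Fraction absorbed: 1 − 42.9/100 = 0.5710.
Photons absorbed: 0.5710 × 6.579×10⁻⁴ = 3.757×10⁻⁴ mol.
Product formed: 0.032 × 3.757×10⁻⁴ = 1.202×10⁻⁵ mol.
Rate: 1.202×10⁻⁵ / 6768 s = 1.8×10⁻⁹ mol s⁻¹.

1.8×10⁻⁹ mol s⁻¹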